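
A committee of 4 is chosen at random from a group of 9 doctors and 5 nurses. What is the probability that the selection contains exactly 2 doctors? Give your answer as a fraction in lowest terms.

360/1001

There are C(14,4) = 1001 ways to choose 4 from 14.
Selections with exactly 2 doctors: choose 2 of the 9 doctors and 2 of the 5 nurses, C(9,2)·C(5,2) = 36·10 = 360.
Probability = 360/1001.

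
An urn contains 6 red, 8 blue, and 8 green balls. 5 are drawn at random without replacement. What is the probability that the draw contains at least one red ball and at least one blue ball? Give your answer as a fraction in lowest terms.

130/171

There are C(22,5) = 26334 possible draws.
By inclusion-exclusion on the complements, draws missing all red or all blue: C(16,5) + C(14,5) − C(8,5) = 4368 + 2002 − 56 = 6314.
So draws with at least one of each: 26334 − 6314 = 20020, probability 20020/26334 = 130/171.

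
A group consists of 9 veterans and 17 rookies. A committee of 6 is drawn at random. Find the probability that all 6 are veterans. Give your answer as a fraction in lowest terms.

There are C(26,6) = 230230 possible selections.
Selections with all veterans: C(9,6) = 84.
Probability = 84/230230 = 6/16445.

6/16445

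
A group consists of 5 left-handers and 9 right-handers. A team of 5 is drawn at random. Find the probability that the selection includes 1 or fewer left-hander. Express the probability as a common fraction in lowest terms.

Total selections: C(14,5) = 2002.
Favorable selections (1 or fewer left-hander): C(5,0)·C(9,5) + C(5,1)·C(9,4) = 126 + 630 = 756.
Probability = 756/2002 = 54/143.

54/143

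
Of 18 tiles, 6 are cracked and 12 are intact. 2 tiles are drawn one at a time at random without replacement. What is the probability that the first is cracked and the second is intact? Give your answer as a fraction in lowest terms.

Multiply the conditional probabilities at each draw: 6/18 · 12/17 = 72/306 = 4/17.

4/17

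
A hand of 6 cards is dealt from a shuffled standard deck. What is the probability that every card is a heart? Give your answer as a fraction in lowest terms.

33/391510

There are C(52,6) = 20358520 possible 6-card hands.
Hands that are all hearts: C(13,6) = 1716.
Probability = 1716/20358520 = 33/391510.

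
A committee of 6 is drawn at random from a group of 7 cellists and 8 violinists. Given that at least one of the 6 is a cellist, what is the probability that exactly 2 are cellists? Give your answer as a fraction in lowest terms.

70/237

Work in counts. Selections with at least one cellist: C(15,6) − C(8,6) = 5005 − 28 = 4977.
Of those, selections where exactly 2 are cellists: C(7,2)·C(8,4) = 21·70 = 1470.
Conditional probability = 1470/4977 = 70/237.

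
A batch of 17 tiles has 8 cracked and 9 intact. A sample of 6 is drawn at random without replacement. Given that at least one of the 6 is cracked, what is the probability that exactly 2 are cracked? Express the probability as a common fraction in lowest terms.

126/439

Work in counts. Selections with at least one cracked: C(17,6) − C(9,6) = 12376 − 84 = 12292.
Of those, selections where exactly 2 are cracked: C(8,2)·C(9,4) = 28·126 = 3528.
Conditional probability = 3528/12292 = 126/439.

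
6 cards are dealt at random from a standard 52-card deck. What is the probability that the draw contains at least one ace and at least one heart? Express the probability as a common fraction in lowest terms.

There are C(52,6) = 20358520 possible draws.
By inclusion-exclusion on the complements, draws missing all aces or all hearts: C(48,6) + C(39,6) − C(36,6) = 12271512 + 3262623 − 1947792 = 13586343.
So draws with at least one of each: 20358520 − 13586343 = 6772177, probability 6772177/20358520.

6772177/20358520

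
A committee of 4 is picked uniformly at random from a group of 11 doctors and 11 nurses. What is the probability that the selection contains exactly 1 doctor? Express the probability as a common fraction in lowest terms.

There are C(22,4) = 7315 ways to choose 4 from 22.
Selections with exactly 1 doctor: choose 1 of the 11 doctors and 3 of the 11 nurses, C(11,1)·C(11,3) = 11·165 = 1815.
Probability = 1815/7315 = 33/133.

33/133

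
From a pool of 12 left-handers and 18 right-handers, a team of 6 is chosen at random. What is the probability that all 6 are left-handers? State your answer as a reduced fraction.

There are C(30,6) = 593775 possible selections.
Selections with all left-handers: C(12,6) = 924.
Probability = 924/593775 = 44/28275.

44/28275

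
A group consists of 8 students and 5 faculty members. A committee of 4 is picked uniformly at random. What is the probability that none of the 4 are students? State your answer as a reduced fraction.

There are C(13,4) = 715 possible selections.
Selections with no students (all faculty members): C(5,4) = 5.
Probability = 5/715 = 1/143.

1/143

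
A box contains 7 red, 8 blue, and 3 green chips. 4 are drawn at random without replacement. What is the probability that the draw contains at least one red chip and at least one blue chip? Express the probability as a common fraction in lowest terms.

14/17

There are C(18,4) = 3060 possible draws.
By inclusion-exclusion on the complements, draws missing all red or all blue: C(11,4) + C(10,4) − C(3,4) = 330 + 210 − 0 = 540.
So draws with at least one of each: 3060 − 540 = 2520, probability 2520/3060 = 14/17.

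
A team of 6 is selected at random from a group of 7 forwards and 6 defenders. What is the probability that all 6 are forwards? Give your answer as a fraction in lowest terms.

7/1716

There are C(13,6) = 1716 possible selections.
Selections with all forwards: C(7,6) = 7.
Probability = 7/1716.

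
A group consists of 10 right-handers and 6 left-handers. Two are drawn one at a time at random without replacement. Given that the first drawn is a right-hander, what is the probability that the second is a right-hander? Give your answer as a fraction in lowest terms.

After removing one right-hander, 15 remain: 9 right-handers and 6 left-handers.
So the probability the next is a right-hander is 9/15 = 3/5.

3/5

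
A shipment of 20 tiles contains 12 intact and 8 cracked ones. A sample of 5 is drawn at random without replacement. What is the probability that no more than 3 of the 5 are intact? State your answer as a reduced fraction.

There are C(20,5) = 15504 ways to choose the 5.
Count the complement (more than 3 intact): C(12,4)·C(8,1) + C(12,5)·C(8,0) = 3960 + 792 = 4752.
Probability = 1 − 4752/15504 = 10752/15504 = 224/323.

224/323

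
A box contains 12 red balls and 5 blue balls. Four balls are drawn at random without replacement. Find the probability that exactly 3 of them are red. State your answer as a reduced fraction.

The sample space is all 4-subsets of the 17: C(17,4) = 2380.
Selections with exactly 3 red: choose 3 of the 12 red and 1 of the 5 blue, C(12,3)·C(5,1) = 220·5 = 1100.
Probability = 1100/2380 = 55/119.

55/119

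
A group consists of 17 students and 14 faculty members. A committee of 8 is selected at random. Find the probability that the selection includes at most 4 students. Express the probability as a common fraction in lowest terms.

64823/121365

Total selections: C(31,8) = 7888725.
Count the complement (more than 4 students): C(17,5)·C(14,3) + C(17,6)·C(14,2) + C(17,7)·C(14,1) + C(17,8)·C(14,0) = 2252432 + 1126216 + 272272 + 24310 = 3675230.
Probability = 1 − 3675230/7888725 = 4213495/7888725 = 64823/121365.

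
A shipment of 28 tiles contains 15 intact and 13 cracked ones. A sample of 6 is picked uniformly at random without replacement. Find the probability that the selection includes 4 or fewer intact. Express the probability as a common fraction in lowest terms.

Total selections: C(28,6) = 376740.
Favorable selections (4 or fewer intact): C(15,0)·C(13,6) + C(15,1)·C(13,5) + C(15,2)·C(13,4) + C(15,3)·C(13,3) + C(15,4)·C(13,2) = 1716 + 19305 + 75075 + 130130 + 106470 = 332696.
Probability = 332696/376740 = 914/1035.

914/1035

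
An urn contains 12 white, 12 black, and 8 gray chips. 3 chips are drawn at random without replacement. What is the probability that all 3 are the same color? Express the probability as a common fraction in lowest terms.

There are C(32,3) = 4960 ways to draw 3 chips.
All same color: C(12,3) + C(12,3) + C(8,3) = 220 + 220 + 56 = 496.
Probability = 496/4960 = 1/10.

1/10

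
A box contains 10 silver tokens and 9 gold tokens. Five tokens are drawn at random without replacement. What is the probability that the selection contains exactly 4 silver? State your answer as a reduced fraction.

105/646

Total number of selections: C(19,5) = 11628.
Selections with exactly 4 silver: choose 4 of the 10 silver and 1 of the 9 gold, C(10,4)·C(9,1) = 210·9 = 1890.
Probability = 1890/11628 = 105/646.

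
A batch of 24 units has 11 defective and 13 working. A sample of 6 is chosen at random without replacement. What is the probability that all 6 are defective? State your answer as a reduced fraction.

There are C(24,6) = 134596 possible selections.
Selections with all defective: C(11,6) = 462.
Probability = 462/134596 = 3/874.

3/874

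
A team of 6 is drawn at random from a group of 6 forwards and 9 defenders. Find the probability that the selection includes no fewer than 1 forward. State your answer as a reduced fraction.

703/715

Total selections: C(15,6) = 5005.
The complement is all 6 are defenders: C(9,6) = 84.
Probability = 1 − 84/5005 = 4921/5005 = 703/715.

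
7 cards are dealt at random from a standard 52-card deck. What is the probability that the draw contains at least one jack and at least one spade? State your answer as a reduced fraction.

There are C(52,7) = 133784560 possible draws.
By inclusion-exclusion on the complements, draws missing all jacks or all spades: C(48,7) + C(39,7) − C(36,7) = 73629072 + 15380937 − 8347680 = 80662329.
So draws with at least one of each: 133784560 − 80662329 = 53122231, probability 53122231/133784560.

53122231/133784560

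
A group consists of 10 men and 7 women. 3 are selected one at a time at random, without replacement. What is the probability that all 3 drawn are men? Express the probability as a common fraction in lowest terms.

3/17

Multiply the conditional probabilities at each draw: 10/17 · 9/16 · 8/15 = 720/4080 = 3/17.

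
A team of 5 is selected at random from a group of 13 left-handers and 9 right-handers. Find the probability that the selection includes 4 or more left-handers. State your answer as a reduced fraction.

There are C(22,5) = 26334 ways to choose the 5.
Favorable selections (4 or more left-handers): C(13,4)·C(9,1) + C(13,5)·C(9,0) = 6435 + 1287 = 7722.
Probability = 7722/26334 = 39/133.

39/133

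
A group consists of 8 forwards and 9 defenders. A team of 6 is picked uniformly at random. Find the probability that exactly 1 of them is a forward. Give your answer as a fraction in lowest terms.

18/221

The sample space is all 6-subsets of the 17: C(17,6) = 12376.
Selections with exactly 1 forward: choose 1 of the 8 forwards and 5 of the 9 defenders, C(8,1)·C(9,5) = 8·126 = 1008.
Probability = 1008/12376 = 18/221.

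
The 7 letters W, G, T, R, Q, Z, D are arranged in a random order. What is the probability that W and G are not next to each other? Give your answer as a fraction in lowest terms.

There are 7! = 5040 arrangements.
Arrangements with W and G adjacent: 2·6! = 1440.
So not adjacent: 5040 − 1440 = 3600, probability 3600/5040 = 5/7.

5/7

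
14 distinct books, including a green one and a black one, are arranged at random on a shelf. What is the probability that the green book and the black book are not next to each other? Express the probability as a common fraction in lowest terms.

6/7

There are 14! = 87178291200 arrangements.
Arrangements with the green book and the black book adjacent: 2·13! = 12454041600.
So not adjacent: 87178291200 − 12454041600 = 74724249600, probability 74724249600/87178291200 = 6/7.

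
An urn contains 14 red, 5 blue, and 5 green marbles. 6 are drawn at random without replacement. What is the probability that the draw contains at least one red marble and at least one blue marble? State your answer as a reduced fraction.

7661/9614

There are C(24,6) = 134596 possible draws.
By inclusion-exclusion on the complements, draws missing all red or all blue: C(10,6) + C(19,6) − C(5,6) = 210 + 27132 − 0 = 27342.
So draws with at least one of each: 134596 − 27342 = 107254, probability 107254/134596 = 7661/9614.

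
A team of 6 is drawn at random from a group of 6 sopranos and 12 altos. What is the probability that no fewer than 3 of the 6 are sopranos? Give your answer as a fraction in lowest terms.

1821/6188

Total selections: C(18,6) = 18564.
Count the complement (fewer than 3 sopranos): C(6,0)·C(12,6) + C(6,1)·C(12,5) + C(6,2)·C(12,4) = 924 + 4752 + 7425 = 13101.
Probability = 1 − 13101/18564 = 5463/18564 = 1821/6188.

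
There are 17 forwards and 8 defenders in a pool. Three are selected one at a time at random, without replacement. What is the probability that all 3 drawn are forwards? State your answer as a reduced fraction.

34/115

Multiply the conditional probabilities at each draw: 17/25 · 16/24 · 15/23 = 4080/13800 = 34/115.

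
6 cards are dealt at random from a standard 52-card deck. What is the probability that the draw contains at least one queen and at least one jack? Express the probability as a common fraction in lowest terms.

There are C(52,6) = 20358520 possible draws.
By inclusion-exclusion on the complements, draws missing all queens or all jacks: C(48,6) + C(48,6) − C(44,6) = 12271512 + 12271512 − 7059052 = 17483972.
So draws with at least one of each: 20358520 − 17483972 = 2874548, probability 2874548/20358520 = 718637/5089630.

718637/5089630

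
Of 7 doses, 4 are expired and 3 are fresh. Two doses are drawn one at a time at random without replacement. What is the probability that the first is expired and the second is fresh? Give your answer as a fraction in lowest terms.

Multiply the conditional probabilities at each draw: 4/7 · 3/6 = 12/42 = 2/7.

2/7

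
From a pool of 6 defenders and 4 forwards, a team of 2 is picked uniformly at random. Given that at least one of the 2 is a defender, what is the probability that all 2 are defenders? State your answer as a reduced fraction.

5/13

Work in counts. Selections with at least one defender: C(10,2) − C(4,2) = 45 − 6 = 39.
Of those, selections where all 2 are defenders: C(6,2) = 15.
Conditional probability = 15/39 = 5/13.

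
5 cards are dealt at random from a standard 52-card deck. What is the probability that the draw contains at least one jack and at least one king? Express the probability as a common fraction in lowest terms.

There are C(52,5) = 2598960 possible draws.
By inclusion-exclusion on the complements, draws missing all jacks or all kings: C(48,5) + C(48,5) − C(44,5) = 1712304 + 1712304 − 1086008 = 2338600.
So draws with at least one of each: 2598960 − 2338600 = 260360, probability 260360/2598960 = 6509/64974.

6509/64974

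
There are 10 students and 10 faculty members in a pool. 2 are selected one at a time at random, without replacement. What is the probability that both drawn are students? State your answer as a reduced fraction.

9/38

Multiply the conditional probabilities at each draw: 10/20 · 9/19 = 90/380 = 9/38.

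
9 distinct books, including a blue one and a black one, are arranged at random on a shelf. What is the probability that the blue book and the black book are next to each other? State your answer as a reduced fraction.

2/9

There are 9! = 362880 arrangements.
Treat the blue book and the black book as a block: 8! arrangements of the blocks × 2 orders within the block = 2·40320 = 80640.
Probability = 80640/362880 = 2/9.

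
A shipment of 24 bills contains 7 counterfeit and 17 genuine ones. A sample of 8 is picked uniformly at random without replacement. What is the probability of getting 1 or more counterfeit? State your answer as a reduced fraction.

Total selections: C(24,8) = 735471.
The complement is all 8 are genuine: C(17,8) = 24310.
Probability = 1 − 24310/735471 = 711161/735471 = 3803/3933.

3803/3933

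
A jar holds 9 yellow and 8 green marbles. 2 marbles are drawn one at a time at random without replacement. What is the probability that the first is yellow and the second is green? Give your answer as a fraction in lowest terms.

Multiply the conditional probabilities at each draw: 9/17 · 8/16 = 72/272 = 9/34.

9/34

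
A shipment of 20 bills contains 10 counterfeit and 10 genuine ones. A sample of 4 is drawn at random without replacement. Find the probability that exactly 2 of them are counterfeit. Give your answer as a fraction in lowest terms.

135/323

The sample space is all 4-subsets of the 20: C(20,4) = 4845.
Selections with exactly 2 counterfeit: choose 2 of the 10 counterfeit and 2 of the 10 genuine, C(10,2)·C(10,2) = 45·45 = 2025.
Probability = 2025/4845 = 135/323.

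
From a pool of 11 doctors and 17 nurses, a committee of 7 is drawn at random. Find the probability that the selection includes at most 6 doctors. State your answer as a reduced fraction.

There are C(28,7) = 1184040 ways to choose the 7.
Favorable selections (at most 6 doctors): C(11,0)·C(17,7) + C(11,1)·C(17,6) + C(11,2)·C(17,5) + C(11,3)·C(17,4) + C(11,4)·C(17,3) + C(11,5)·C(17,2) + C(11,6)·C(17,1) = 19448 + 136136 + 340340 + 392700 + 224400 + 62832 + 7854 = 1183710.
Probability = 1183710/1184040 = 3587/3588.

3587/3588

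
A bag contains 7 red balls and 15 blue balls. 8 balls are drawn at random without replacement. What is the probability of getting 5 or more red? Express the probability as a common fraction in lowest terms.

229/7106

Total selections: C(22,8) = 319770.
Favorable selections (5 or more red): C(7,5)·C(15,3) + C(7,6)·C(15,2) + C(7,7)·C(15,1) = 9555 + 735 + 15 = 10305.
Probability = 10305/319770 = 229/7106.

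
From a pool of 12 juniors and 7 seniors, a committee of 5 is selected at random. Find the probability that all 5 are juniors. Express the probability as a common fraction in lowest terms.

There are C(19,5) = 11628 possible selections.
Selections with all juniors: C(12,5) = 792.
Probability = 792/11628 = 22/323.

22/323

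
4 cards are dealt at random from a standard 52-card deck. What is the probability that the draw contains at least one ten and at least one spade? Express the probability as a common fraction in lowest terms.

52799/270725

There are C(52,4) = 270725 possible draws.
By inclusion-exclusion on the complements, draws missing all tens or all spades: C(48,4) + C(39,4) − C(36,4) = 194580 + 82251 − 58905 = 217926.
So draws with at least one of each: 270725 − 217926 = 52799, probability 52799/270725.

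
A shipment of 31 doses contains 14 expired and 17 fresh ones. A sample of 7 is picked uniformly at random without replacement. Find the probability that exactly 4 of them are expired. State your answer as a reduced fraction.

10472/40455

Total number of selections: C(31,7) = 2629575.
Selections with exactly 4 expired: choose 4 of the 14 expired and 3 of the 17 fresh, C(14,4)·C(17,3) = 1001·680 = 680680.
Probability = 680680/2629575 = 10472/40455.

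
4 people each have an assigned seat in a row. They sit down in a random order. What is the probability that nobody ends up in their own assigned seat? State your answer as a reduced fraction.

There are 4! = 24 seatings.
By inclusion-exclusion, seatings with no fixed points: C(4,0)·4! − C(4,1)·3! + C(4,2)·2! − C(4,3)·1! + C(4,4)·0! = 9.
Probability = 9/24 = 3/8.

3/8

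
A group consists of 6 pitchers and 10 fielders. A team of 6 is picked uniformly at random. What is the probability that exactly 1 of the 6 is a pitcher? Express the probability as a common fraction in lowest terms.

The sample space is all 6-subsets of the 16: C(16,6) = 8008.
Selections with exactly 1 pitcher: choose 1 of the 6 pitchers and 5 of the 10 fielders, C(6,1)·C(10,5) = 6·252 = 1512.
Probability = 1512/8008 = 27/143.

27/143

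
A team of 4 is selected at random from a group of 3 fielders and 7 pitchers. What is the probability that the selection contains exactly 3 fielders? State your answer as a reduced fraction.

1/30

The sample space is all 4-subsets of the 10: C(10,4) = 210.
Selections with exactly 3 fielders: choose 3 of the 3 fielders and 1 of the 7 pitchers, C(3,3)·C(7,1) = 1·7 = 7.
Probability = 7/210 = 1/30.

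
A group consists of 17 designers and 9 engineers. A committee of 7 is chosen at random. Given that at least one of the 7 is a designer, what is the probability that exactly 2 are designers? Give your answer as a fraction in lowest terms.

Work in counts. Selections with at least one designer: C(26,7) − C(9,7) = 657800 − 36 = 657764.
Of those, selections where exactly 2 are designers: C(17,2)·C(9,5) = 136·126 = 17136.
Conditional probability = 17136/657764 = 252/9673.

252/9673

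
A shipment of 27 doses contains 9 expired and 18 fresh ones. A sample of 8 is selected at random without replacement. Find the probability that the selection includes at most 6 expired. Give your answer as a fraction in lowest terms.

There are C(27,8) = 2220075 ways to choose the 8.
Favorable selections (at most 6 expired): C(9,0)·C(18,8) + C(9,1)·C(18,7) + C(9,2)·C(18,6) + C(9,3)·C(18,5) + C(9,4)·C(18,4) + C(9,5)·C(18,3) + C(9,6)·C(18,2) = 43758 + 286416 + 668304 + 719712 + 385560 + 102816 + 12852 = 2219418.
Probability = 2219418/2220075 = 246602/246675.

246602/246675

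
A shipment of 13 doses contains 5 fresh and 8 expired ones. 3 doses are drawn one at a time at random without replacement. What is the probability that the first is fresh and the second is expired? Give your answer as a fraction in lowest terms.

Multiply the conditional probabilities at each draw: 5/13 · 8/12 = 40/156 = 10/39.

10/39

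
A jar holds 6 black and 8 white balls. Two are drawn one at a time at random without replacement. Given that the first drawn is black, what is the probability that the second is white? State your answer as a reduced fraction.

8/13

After removing one black, 13 remain: 5 black and 8 white.
So the probability the next is white is 8/13.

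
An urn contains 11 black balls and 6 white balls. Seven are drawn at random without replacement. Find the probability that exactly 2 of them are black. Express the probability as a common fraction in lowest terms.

Total number of selections: C(17,7) = 19448.
Selections with exactly 2 black: choose 2 of the 11 black and 5 of the 6 white, C(11,2)·C(6,5) = 55·6 = 330.
Probability = 330/19448 = 15/884.

15/884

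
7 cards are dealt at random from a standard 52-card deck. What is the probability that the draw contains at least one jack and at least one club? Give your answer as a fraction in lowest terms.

53122231/133784560

There are C(52,7) = 133784560 possible draws.
By inclusion-exclusion on the complements, draws missing all jacks or all clubs: C(48,7) + C(39,7) − C(36,7) = 73629072 + 15380937 − 8347680 = 80662329.
So draws with at least one of each: 133784560 − 80662329 = 53122231, probability 53122231/133784560.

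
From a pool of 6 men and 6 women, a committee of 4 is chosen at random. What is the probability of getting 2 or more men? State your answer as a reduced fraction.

8/11

Total selections: C(12,4) = 495.
Count the complement (fewer than 2 men): C(6,0)·C(6,4) + C(6,1)·C(6,3) = 15 + 120 = 135.
Probability = 1 − 135/495 = 360/495 = 8/11.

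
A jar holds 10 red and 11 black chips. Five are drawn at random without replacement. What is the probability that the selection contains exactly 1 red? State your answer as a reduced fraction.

The sample space is all 5-subsets of the 21: C(21,5) = 20349.
Selections with exactly 1 red: choose 1 of the 10 red and 4 of the 11 black, C(10,1)·C(11,4) = 10·330 = 3300.
Probability = 3300/20349 = 1100/6783.

1100/6783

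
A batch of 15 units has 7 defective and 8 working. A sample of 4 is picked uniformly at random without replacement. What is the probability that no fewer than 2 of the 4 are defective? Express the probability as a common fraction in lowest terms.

43/65

Total selections: C(15,4) = 1365.
Count the complement (fewer than 2 defective): C(7,0)·C(8,4) + C(7,1)·C(8,3) = 70 + 392 = 462.
Probability = 1 − 462/1365 = 903/1365 = 43/65.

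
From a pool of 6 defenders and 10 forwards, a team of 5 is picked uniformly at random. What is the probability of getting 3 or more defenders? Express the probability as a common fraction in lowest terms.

Total selections: C(16,5) = 4368.
Favorable selections (3 or more defenders): C(6,3)·C(10,2) + C(6,4)·C(10,1) + C(6,5)·C(10,0) = 900 + 150 + 6 = 1056.
Probability = 1056/4368 = 22/91.

22/91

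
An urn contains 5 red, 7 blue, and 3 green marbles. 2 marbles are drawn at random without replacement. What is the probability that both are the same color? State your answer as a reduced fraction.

There are C(15,2) = 105 ways to draw 2 marbles.
All same color: C(5,2) + C(7,2) + C(3,2) = 10 + 21 + 3 = 34.
Probability = 34/105.

34/105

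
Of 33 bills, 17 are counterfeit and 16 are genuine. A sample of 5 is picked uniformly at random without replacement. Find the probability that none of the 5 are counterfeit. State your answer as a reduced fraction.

182/9889

There are C(33,5) = 237336 possible selections.
Selections with no counterfeit (all genuine): C(16,5) = 4368.
Probability = 4368/237336 = 182/9889.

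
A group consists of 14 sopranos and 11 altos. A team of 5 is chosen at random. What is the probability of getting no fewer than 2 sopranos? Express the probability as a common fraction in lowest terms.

There are C(25,5) = 53130 ways to choose the 5.
Favorable selections (no fewer than 2 sopranos): C(14,2)·C(11,3) + C(14,3)·C(11,2) + C(14,4)·C(11,1) + C(14,5)·C(11,0) = 15015 + 20020 + 11011 + 2002 = 48048.
Probability = 48048/53130 = 104/115.

104/115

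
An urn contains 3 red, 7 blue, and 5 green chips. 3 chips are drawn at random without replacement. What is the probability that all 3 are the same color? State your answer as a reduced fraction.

46/455

There are C(15,3) = 455 ways to draw 3 chips.
All same color: C(3,3) + C(7,3) + C(5,3) = 1 + 35 + 10 = 46.
Probability = 46/455.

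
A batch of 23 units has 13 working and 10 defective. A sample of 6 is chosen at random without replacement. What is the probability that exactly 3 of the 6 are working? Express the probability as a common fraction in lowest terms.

The sample space is all 6-subsets of the 23: C(23,6) = 100947.
Selections with exactly 3 working: choose 3 of the 13 working and 3 of the 10 defective, C(13,3)·C(10,3) = 286·120 = 34320.
Probability = 34320/100947 = 1040/3059.

1040/3059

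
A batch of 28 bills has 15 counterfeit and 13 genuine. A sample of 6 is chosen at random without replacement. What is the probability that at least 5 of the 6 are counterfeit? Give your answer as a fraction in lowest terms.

121/1035

There are C(28,6) = 376740 ways to choose the 6.
Favorable selections (at least 5 counterfeit): C(15,5)·C(13,1) + C(15,6)·C(13,0) = 39039 + 5005 = 44044.
Probability = 44044/376740 = 121/1035.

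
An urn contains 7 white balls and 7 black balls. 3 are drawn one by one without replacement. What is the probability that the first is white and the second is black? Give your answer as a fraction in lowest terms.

Multiply the conditional probabilities at each draw: 7/14 · 7/13 = 49/182 = 7/26.

7/26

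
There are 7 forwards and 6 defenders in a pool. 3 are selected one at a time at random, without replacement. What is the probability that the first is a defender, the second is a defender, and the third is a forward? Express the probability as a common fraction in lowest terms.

Multiply the conditional probabilities at each draw: 6/13 · 5/12 · 7/11 = 210/1716 = 35/286.

35/286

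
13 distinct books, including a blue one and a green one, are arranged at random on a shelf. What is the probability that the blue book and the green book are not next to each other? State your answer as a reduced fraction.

11/13

There are 13! = 6227020800 arrangements.
Arrangements with the blue book and the green book adjacent: 2·12! = 958003200.
So not adjacent: 6227020800 − 958003200 = 5269017600, probability 5269017600/6227020800 = 11/13.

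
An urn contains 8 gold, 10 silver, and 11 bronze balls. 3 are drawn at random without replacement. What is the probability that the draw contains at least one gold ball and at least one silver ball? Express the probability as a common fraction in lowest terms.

760/1827

There are C(29,3) = 3654 possible draws.
By inclusion-exclusion on the complements, draws missing all gold or all silver: C(21,3) + C(19,3) − C(11,3) = 1330 + 969 − 165 = 2134.
So draws with at least one of each: 3654 − 2134 = 1520, probability 1520/3654 = 760/1827.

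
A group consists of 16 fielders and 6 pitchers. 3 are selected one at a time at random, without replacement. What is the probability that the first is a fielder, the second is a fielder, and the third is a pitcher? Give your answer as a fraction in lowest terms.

12/77

Multiply the conditional probabilities at each draw: 16/22 · 15/21 · 6/20 = 1440/9240 = 12/77.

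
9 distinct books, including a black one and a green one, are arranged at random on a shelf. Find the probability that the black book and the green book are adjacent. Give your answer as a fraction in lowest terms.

There are 9! = 362880 arrangements.
Treat the black book and the green book as a block: 8! arrangements of the blocks × 2 orders within the block = 2·40320 = 80640.
Probability = 80640/362880 = 2/9.

2/9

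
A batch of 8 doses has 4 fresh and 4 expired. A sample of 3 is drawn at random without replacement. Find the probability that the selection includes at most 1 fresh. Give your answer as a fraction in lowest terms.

1/2

There are C(8,3) = 56 ways to choose the 3.
Favorable selections (at most 1 fresh): C(4,0)·C(4,3) + C(4,1)·C(4,2) = 4 + 24 = 28.
Probability = 28/56 = 1/2.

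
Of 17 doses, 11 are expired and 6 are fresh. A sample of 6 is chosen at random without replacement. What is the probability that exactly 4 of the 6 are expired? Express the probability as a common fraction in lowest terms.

2475/6188

Total number of selections: C(17,6) = 12376.
Selections with exactly 4 expired: choose 4 of the 11 expired and 2 of the 6 fresh, C(11,4)·C(6,2) = 330·15 = 4950.
Probability = 4950/12376 = 2475/6188.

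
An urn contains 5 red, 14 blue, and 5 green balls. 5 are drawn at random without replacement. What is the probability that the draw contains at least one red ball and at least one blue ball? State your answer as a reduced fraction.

4375/6072

There are C(24,5) = 42504 possible draws.
By inclusion-exclusion on the complements, draws missing all red or all blue: C(19,5) + C(10,5) − C(5,5) = 11628 + 252 − 1 = 11879.
So draws with at least one of each: 42504 − 11879 = 30625, probability 30625/42504 = 4375/6072.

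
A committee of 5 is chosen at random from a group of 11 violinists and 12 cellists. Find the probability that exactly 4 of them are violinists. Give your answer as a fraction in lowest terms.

Total number of selections: C(23,5) = 33649.
Selections with exactly 4 violinists: choose 4 of the 11 violinists and 1 of the 12 cellists, C(11,4)·C(12,1) = 330·12 = 3960.
Probability = 3960/33649 = 360/3059.

360/3059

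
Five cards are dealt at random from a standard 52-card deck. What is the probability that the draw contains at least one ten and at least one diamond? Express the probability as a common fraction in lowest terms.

229297/866320

There are C(52,5) = 2598960 possible draws.
By inclusion-exclusion on the complements, draws missing all tens or all diamonds: C(48,5) + C(39,5) − C(36,5) = 1712304 + 575757 − 376992 = 1911069.
So draws with at least one of each: 2598960 − 1911069 = 687891, probability 687891/2598960 = 229297/866320.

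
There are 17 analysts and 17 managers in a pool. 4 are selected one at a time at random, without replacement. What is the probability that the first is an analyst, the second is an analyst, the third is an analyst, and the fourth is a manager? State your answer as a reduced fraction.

85/1364

Multiply the conditional probabilities at each draw: 17/34 · 16/33 · 15/32 · 17/31 = 69360/1113024 = 85/1364.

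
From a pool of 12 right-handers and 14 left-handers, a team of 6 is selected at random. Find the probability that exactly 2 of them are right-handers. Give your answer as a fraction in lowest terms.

33/115

There are C(26,6) = 230230 ways to choose 6 from 26.
Selections with exactly 2 right-handers: choose 2 of the 12 right-handers and 4 of the 14 left-handers, C(12,2)·C(14,4) = 66·1001 = 66066.
Probability = 66066/230230 = 33/115.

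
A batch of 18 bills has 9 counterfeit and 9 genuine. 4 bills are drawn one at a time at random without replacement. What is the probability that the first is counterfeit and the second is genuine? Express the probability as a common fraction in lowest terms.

Multiply the conditional probabilities at each draw: 9/18 · 9/17 = 81/306 = 9/34.

9/34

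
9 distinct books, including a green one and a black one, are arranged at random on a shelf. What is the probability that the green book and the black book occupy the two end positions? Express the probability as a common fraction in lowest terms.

There are 9! = 362880 arrangements.
Place the green book and the black book at the ends in 2 ways, arrange the remaining 7 in 7! = 5040 ways: 2·5040 = 10080.
Probability = 10080/362880 = 1/36.

1/36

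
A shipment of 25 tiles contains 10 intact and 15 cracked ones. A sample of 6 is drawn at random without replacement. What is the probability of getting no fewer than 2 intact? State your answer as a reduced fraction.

There are C(25,6) = 177100 ways to choose the 6.
Count the complement (fewer than 2 intact): C(10,0)·C(15,6) + C(10,1)·C(15,5) = 5005 + 30030 = 35035.
Probability = 1 − 35035/177100 = 142065/177100 = 369/460.

369/460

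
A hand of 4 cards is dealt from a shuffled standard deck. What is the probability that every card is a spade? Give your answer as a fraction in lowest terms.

There are C(52,4) = 270725 possible 4-card hands.
Hands that are all spades: C(13,4) = 715.
Probability = 715/270725 = 11/4165.

11/4165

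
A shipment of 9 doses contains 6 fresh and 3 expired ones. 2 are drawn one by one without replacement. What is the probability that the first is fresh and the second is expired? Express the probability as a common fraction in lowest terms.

Multiply the conditional probabilities at each draw: 6/9 · 3/8 = 18/72 = 1/4.

1/4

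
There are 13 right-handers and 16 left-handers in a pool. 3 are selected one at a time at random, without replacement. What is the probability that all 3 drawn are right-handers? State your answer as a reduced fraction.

143/1827

Multiply the conditional probabilities at each draw: 13/29 · 12/28 · 11/27 = 1716/21924 = 143/1827.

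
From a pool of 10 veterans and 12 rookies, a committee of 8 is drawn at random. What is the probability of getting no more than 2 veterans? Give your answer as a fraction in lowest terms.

There are C(22,8) = 319770 ways to choose the 8.
Favorable selections (no more than 2 veterans): C(10,0)·C(12,8) + C(10,1)·C(12,7) + C(10,2)·C(12,6) = 495 + 7920 + 41580 = 49995.
Probability = 49995/319770 = 101/646.

101/646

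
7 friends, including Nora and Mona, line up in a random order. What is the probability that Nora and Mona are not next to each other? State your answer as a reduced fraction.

There are 7! = 5040 arrangements.
Arrangements with Nora and Mona adjacent: 2·6! = 1440.
So not adjacent: 5040 − 1440 = 3600, probability 3600/5040 = 5/7.

5/7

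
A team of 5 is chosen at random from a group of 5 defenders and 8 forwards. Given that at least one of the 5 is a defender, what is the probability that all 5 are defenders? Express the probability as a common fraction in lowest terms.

1/1231

Work in counts. Selections with at least one defender: C(13,5) − C(8,5) = 1287 − 56 = 1231.
Of those, selections where all 5 are defenders: C(5,5) = 1.
Conditional probability = 1/1231.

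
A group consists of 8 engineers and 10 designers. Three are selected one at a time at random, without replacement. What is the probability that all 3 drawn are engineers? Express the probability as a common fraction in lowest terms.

7/102

Multiply the conditional probabilities at each draw: 8/18 · 7/17 · 6/16 = 336/4896 = 7/102.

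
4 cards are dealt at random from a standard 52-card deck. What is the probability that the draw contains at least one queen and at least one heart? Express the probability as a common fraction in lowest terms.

There are C(52,4) = 270725 possible draws.
By inclusion-exclusion on the complements, draws missing all queens or all hearts: C(48,4) + C(39,4) − C(36,4) = 194580 + 82251 − 58905 = 217926.
So draws with at least one of each: 270725 − 217926 = 52799, probability 52799/270725.

52799/270725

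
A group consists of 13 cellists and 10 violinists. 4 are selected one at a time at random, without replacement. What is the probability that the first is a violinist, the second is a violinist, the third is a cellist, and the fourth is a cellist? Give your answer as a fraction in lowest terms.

117/1771

Multiply the conditional probabilities at each draw: 10/23 · 9/22 · 13/21 · 12/20 = 14040/212520 = 117/1771.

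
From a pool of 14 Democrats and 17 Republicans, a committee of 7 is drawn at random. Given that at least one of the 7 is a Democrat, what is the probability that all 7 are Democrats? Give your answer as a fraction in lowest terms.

Work in counts. Selections with at least one Democrat: C(31,7) − C(17,7) = 2629575 − 19448 = 2610127.
Of those, selections where all 7 are Democrats: C(14,7) = 3432.
Conditional probability = 3432/2610127 = 264/200779.

264/200779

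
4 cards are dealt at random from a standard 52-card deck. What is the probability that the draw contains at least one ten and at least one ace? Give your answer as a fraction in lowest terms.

There are C(52,4) = 270725 possible draws.
By inclusion-exclusion on the complements, draws missing all tens or all aces: C(48,4) + C(48,4) − C(44,4) = 194580 + 194580 − 135751 = 253409.
So draws with at least one of each: 270725 − 253409 = 17316, probability 17316/270725 = 1332/20825.

1332/20825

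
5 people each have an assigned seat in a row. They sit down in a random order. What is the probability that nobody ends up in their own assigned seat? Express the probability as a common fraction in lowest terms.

11/30

There are 5! = 120 seatings.
By inclusion-exclusion, seatings with no fixed points: C(5,0)·5! − C(5,1)·4! + C(5,2)·3! − C(5,3)·2! + C(5,4)·1! − C(5,5)·0! = 44.
Probability = 44/120 = 11/30.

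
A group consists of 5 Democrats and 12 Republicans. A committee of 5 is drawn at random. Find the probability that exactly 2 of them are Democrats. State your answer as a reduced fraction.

550/1547

The sample space is all 5-subsets of the 17: C(17,5) = 6188.
Selections with exactly 2 Democrats: choose 2 of the 5 Democrats and 3 of the 12 Republicans, C(5,2)·C(12,3) = 10·220 = 2200.
Probability = 2200/6188 = 550/1547.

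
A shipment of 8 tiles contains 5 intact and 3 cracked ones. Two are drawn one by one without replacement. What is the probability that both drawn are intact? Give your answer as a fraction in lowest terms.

Multiply the conditional probabilities at each draw: 5/8 · 4/7 = 20/56 = 5/14.

5/14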